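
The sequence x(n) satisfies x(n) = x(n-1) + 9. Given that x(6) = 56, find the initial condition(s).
x(6) = x(0) + 6·9, so x(0) = 56 - 54 = 2.

x(0) = 2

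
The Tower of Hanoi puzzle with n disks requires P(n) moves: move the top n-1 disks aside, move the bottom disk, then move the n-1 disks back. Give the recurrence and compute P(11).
Moving n disks = move the top n-1 disks aside (P(n-1) moves) + move the largest disk (1 move) + move the n-1 disks back on top (P(n-1) moves), so P(n) = 2P(n-1) + 1, with P(1) = 1 (a single disk takes one move).
First terms: 1, 3, 7, 15, 31, 63, … — each is one less than a power of 2. Indeed P(n) + 1 = 2(P(n-1) + 1) with P(1) + 1 = 2, so P(n) + 1 = 2ⁿ and P(n) = 2ⁿ - 1.
Hence P(11) = 2^11 - 1 = 2048 - 1 = 2047.

P(n) = 2P(n-1) + 1, P(1) = 1; P(11) = 2047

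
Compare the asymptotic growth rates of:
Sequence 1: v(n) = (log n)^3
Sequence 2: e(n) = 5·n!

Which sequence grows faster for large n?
Comparing growth rates:
Growth-rate hierarchy: log n ≺ any polynomial ≺ any exponential cⁿ (c>1) ≺ n! ≺ nⁿ.
factorial dominates polylogarithmic (log n)^3 asymptotically.

e(n) grows faster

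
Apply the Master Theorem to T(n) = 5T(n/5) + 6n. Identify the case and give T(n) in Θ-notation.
Master Theorem template: T(n) = a·T(n/b) + f(n).
Here: a=5, b=5, f(n)=6n
Compute log_b(a) = log_5(5) = 1.
f(n) = 6n = Θ(n). Case 2: T(n) = Θ(n log n).

Case 2: T(n) = Θ(n log n)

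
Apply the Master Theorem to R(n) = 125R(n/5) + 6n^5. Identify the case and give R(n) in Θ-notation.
Master Theorem template: R(n) = a·R(n/b) + f(n).
Here: a=125, b=5, f(n)=6n^5
Compute log_b(a) = log_5(125) = 3.
f(n) = 6n^5 = Ω(n^(3+ε)) with ε = 2, and the regularity condition holds (a·f(n/b) = (a/b^5)·f(n) with a/b^5 = 5^-2 < 1). Case 3: R(n) = Θ(f(n)) = Θ(n^5).

Case 3: R(n) = Θ(n^5)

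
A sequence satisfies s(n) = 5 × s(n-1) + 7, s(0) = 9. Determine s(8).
Computing step by step:
s(0) = 9
s(1) = 5 × 9 + 7 = 52
s(2) = 5 × 52 + 7 = 267
s(3) = 5 × 267 + 7 = 1342
s(4) = 5 × 1342 + 7 = 6717
s(5) = 5 × 6717 + 7 = 33592
s(6) = 5 × 33592 + 7 = 167967
s(7) = 5 × 167967 + 7 = 839842
s(8) = 5 × 839842 + 7 = 4199217

4199217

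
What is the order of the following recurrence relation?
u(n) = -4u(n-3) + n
The order is the largest lag k for which u(n-k) appears. Here the deepest term is u(n-3) (the n term is non-homogeneous and does not affect the order), so the order is 3.

Order 3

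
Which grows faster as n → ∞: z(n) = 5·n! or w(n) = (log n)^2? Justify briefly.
Comparing growth rates:
Growth-rate hierarchy: log n ≺ any polynomial ≺ any exponential cⁿ (c>1) ≺ n! ≺ nⁿ.
factorial dominates polylogarithmic (log n)^2 asymptotically.

z(n) grows faster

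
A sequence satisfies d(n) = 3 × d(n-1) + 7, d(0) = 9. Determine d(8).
Computing step by step:
d(0) = 9
d(1) = 3 × 9 + 7 = 34
d(2) = 3 × 34 + 7 = 109
d(3) = 3 × 109 + 7 = 334
d(4) = 3 × 334 + 7 = 1009
d(5) = 3 × 1009 + 7 = 3034
d(6) = 3 × 3034 + 7 = 9109
d(7) = 3 × 9109 + 7 = 27334
d(8) = 3 × 27334 + 7 = 82009

82009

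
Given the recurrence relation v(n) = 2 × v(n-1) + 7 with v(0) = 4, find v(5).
Computing step by step:
v(0) = 4
v(1) = 2 × 4 + 7 = 15
v(2) = 2 × 15 + 7 = 37
v(3) = 2 × 37 + 7 = 81
v(4) = 2 × 81 + 7 = 169
v(5) = 2 × 169 + 7 = 345

345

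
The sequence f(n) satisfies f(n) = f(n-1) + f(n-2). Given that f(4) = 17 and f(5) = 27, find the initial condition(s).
Work backwards using f(k) = f(k+2) - f(k+1):
f(3) = f(5) - f(4) = 27 - 17 = 10
f(2) = f(4) - f(3) = 17 - 10 = 7
f(1) = f(3) - f(2) = 10 - 7 = 3
f(0) = f(2) - f(1) = 7 - 3 = 4

f(0) = 4, f(1) = 3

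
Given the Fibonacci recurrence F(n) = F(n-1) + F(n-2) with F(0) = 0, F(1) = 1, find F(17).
Computing the sequence terms:
0, 1, 1, 2, 3, 5, 8, 13, 21, 34, 55, 89, 144, 233, 377, 610, 987, 1597

1597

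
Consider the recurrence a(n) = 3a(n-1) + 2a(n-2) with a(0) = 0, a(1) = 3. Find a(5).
Computing the sequence terms:
0, 3, 9, 33, 117, 417

417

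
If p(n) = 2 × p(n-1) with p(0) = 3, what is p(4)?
Computing step by step:
p(0) = 3
p(1) = 2 × 3 = 6
p(2) = 2 × 6 = 12
p(3) = 2 × 12 = 24
p(4) = 2 × 24 = 48

48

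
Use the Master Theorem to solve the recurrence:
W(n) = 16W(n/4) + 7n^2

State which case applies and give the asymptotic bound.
Master Theorem template: W(n) = a·W(n/b) + f(n).
Here: a=16, b=4, f(n)=7n^2
Compute log_b(a) = log_4(16) = 2.
f(n) = 7n^2 = Θ(n^2). Case 2: W(n) = Θ(n^2 log n).

Case 2: W(n) = Θ(n^2 log n)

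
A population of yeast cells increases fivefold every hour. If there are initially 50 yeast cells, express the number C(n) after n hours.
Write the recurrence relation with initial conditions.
Each hour multiplies the count by 5, so the count after n hours depends only on the count after n-1 hours: C(n) = 5 × C(n-1). The starting count gives C(0) = 50.
Unrolling n times gives the closed form C(n) = 50 × 5ⁿ.

C(n) = 5 × C(n-1), C(0) = 50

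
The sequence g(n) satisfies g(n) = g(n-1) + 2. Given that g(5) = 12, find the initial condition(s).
g(5) = g(0) + 5·2, so g(0) = 12 - 10 = 2.

g(0) = 2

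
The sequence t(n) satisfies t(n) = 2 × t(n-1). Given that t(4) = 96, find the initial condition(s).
In general t(n) = 2ⁿ · t(0). At n = 4: t(0) = t(4) / 2^4 = 96 / 16 = 6.

t(0) = 6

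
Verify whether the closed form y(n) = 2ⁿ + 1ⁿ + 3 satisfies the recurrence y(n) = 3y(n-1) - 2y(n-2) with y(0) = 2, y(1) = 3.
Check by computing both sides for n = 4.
From the recurrence with y(0) = 2, y(1) = 3:
  y(0) = 2, y(1) = 3, y(2) = 5, y(3) = 9, y(4) = 17
  so the recurrence gives y(4) = 17.
From the proposed closed form y(n) = 2ⁿ + 1ⁿ + 3:
  y(4) = 20.
The recurrence gives 17 but the closed form gives 20, so the closed form does not satisfy the recurrence.

No, the closed form is incorrect.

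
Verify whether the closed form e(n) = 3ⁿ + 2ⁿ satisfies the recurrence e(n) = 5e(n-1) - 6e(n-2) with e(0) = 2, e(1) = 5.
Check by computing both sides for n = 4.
From the recurrence with e(0) = 2, e(1) = 5:
  e(0) = 2, e(1) = 5, e(2) = 13, e(3) = 35, e(4) = 97
  so the recurrence gives e(4) = 97.
From the proposed closed form e(n) = 3ⁿ + 2ⁿ:
  e(4) = 97.
Both sides give 97 at n = 4, and the initial condition(s) match, so the closed form is consistent.

Yes, the closed form is correct.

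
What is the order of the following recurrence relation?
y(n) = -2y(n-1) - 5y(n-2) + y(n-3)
The order is the largest lag k for which y(n-k) appears. Here the deepest term is y(n-3), so the order is 3.

Order 3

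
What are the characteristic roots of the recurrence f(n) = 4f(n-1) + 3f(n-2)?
Substitute f(n) = rⁿ and divide through by rⁿ⁻²: r² - 4r - 3 = 0
Discriminant: 4² + 4·3 = 28, not a perfect square, so by the quadratic formula r = (4 ± √28)/2.
General solution: f(n) = A·r₁ⁿ + B·r₂ⁿ where r₁,r₂ = (4 ± √28)/2

Characteristic: r² - 4r - 3 = 0, Roots: r = (4 ± √28)/2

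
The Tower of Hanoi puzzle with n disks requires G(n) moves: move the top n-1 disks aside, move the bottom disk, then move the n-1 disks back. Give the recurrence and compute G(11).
Moving n disks = move the top n-1 disks aside (G(n-1) moves) + move the largest disk (1 move) + move the n-1 disks back on top (G(n-1) moves), so G(n) = 2G(n-1) + 1, with G(1) = 1 (a single disk takes one move).
First terms: 1, 3, 7, 15, 31, 63, … — each is one less than a power of 2. Indeed G(n) + 1 = 2(G(n-1) + 1) with G(1) + 1 = 2, so G(n) + 1 = 2ⁿ and G(n) = 2ⁿ - 1.
Hence G(11) = 2^11 - 1 = 2048 - 1 = 2047.

G(n) = 2G(n-1) + 1, G(1) = 1; G(11) = 2047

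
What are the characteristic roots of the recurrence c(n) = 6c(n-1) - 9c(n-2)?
Substitute c(n) = rⁿ and divide through by rⁿ⁻²: r² - 6r + 9 = 0
Factor: (r - 3)² = 0, so r = 3 (double root).
General solution: c(n) = (A + Bn)·3ⁿ

Characteristic: r² - 6r + 9 = 0, Roots: r = 3 (double root)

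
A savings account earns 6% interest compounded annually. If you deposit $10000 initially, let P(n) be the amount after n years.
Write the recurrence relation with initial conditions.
Each year the balance grows by 6%, i.e. is multiplied by 1 + 6/100 = 1.06, so P(n) = 1.06 × P(n-1). The initial deposit gives P(0) = 10000.
Unrolling gives the closed form P(n) = 10000 × (1.06)ⁿ.

P(n) = 1.06 × P(n-1), P(0) = 10000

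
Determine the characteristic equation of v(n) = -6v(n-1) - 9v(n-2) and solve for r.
Substitute v(n) = rⁿ and divide through by rⁿ⁻²: r² + 6r + 9 = 0
Factor: (r + 3)² = 0, so r = -3 (double root).
General solution: v(n) = (A + Bn)·(-3)ⁿ

Characteristic: r² + 6r + 9 = 0, Roots: r = -3 (double root)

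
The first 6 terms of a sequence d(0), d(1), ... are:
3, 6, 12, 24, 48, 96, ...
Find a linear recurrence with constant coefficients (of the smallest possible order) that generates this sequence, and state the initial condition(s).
Look for the lowest-order linear relation among consecutive terms.
Observation: each term is 2× the previous.
Check at n=2: 2·6 = 12. ✓

d(n) = 2 × d(n-1), d(0) = 3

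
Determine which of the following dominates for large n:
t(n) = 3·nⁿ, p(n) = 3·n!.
Comparing growth rates:
Growth-rate hierarchy: log n ≺ any polynomial ≺ any exponential cⁿ (c>1) ≺ n! ≺ nⁿ.
super-exponential nⁿ dominates factorial asymptotically.

t(n) grows faster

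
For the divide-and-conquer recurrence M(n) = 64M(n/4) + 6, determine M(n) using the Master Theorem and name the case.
Master Theorem template: M(n) = a·M(n/b) + f(n).
Here: a=64, b=4, f(n)=6
Compute log_b(a) = log_4(64) = 3.
f(n) = 6 = O(n^(3-ε)) with ε = 3. Case 1: M(n) = Θ(n^log_b(a)) = Θ(n^3).

Case 1: M(n) = Θ(n^3)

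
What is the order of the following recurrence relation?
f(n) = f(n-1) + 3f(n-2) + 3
The order is the largest lag k for which f(n-k) appears. Here the deepest term is f(n-2) (the 3 term is non-homogeneous and does not affect the order), so the order is 2.

Order 2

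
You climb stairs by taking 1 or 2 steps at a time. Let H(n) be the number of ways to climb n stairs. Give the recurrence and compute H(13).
Condition on the size of the last step (1 to 2): before it there were n-1, …, n-2 stairs climbed, and these cases are disjoint, so H(n) = H(n-1) + H(n-2) (Fibonacci-type sequence).
Initial conditions by direct count (compositions of i into parts ≤ 2): H(1) = 1; H(2) = 2.
Iterating the recurrence: H(3) = 3, H(4) = 5, H(5) = 8, H(6) = 13, H(7) = 21, H(8) = 34, H(9) = 55, H(10) = 89, H(11) = 144, H(12) = 233, H(13) = 377.

H(n) = H(n-1) + H(n-2), H(1) = 1, H(2) = 2; H(13) = 377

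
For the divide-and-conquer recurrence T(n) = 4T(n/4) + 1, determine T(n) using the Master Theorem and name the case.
Master Theorem template: T(n) = a·T(n/b) + f(n).
Here: a=4, b=4, f(n)=1
Compute log_b(a) = log_4(4) = 1.
f(n) = 1 = O(n^(1-ε)) with ε = 1. Case 1: T(n) = Θ(n^log_b(a)) = Θ(n).

Case 1: T(n) = Θ(n)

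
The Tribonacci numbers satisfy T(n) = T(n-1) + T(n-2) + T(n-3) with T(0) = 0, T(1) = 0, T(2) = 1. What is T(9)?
Computing the sequence terms:
0, 0, 1, 1, 2, 4, 7, 13, 24, 44

44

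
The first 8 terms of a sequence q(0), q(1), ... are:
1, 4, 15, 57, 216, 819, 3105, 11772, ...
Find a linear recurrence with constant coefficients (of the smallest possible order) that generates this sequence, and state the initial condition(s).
Look for the lowest-order linear relation among consecutive terms.
Observation: q(n) - 3·q(n-1) - (3)·q(n-2) = 0 holds for the shown terms, and no order-1 relation q(n) = α·q(n-1) + β fits.
Check at n=3: 3·15 + (3)·4 = 57. ✓

q(n) = 3q(n-1) + 3q(n-2), q(0) = 1, q(1) = 4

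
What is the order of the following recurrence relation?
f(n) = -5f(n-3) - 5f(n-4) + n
The order is the largest lag k for which f(n-k) appears. Here the deepest term is f(n-4) (the n term is non-homogeneous and does not affect the order), so the order is 4.

Order 4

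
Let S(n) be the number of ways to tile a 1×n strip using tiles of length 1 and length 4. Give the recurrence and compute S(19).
Condition on the last tile: it has length 1 (leaving a 1×(n-1) strip) or length 4 (leaving a 1×(n-4) strip), so S(n) = S(n-1) + S(n-4) (order-4 linear recurrence).
For 0 ≤ i < 4 only unit tiles fit, so S(i) = 1.
Iterating the recurrence: S(4) = 2, S(5) = 3, S(6) = 4, S(7) = 5, S(8) = 7, S(9) = 10, S(10) = 14, S(11) = 19, S(12) = 26, S(13) = 36, S(14) = 50, S(15) = 69, S(16) = 95, S(17) = 131, S(18) = 181, S(19) = 250.

S(n) = S(n-1) + S(n-4), with S(i) = 1 for 0 ≤ i < 4; S(19) = 250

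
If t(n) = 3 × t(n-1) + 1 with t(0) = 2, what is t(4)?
Computing step by step:
t(0) = 2
t(1) = 3 × 2 + 1 = 7
t(2) = 3 × 7 + 1 = 22
t(3) = 3 × 22 + 1 = 67
t(4) = 3 × 67 + 1 = 202

202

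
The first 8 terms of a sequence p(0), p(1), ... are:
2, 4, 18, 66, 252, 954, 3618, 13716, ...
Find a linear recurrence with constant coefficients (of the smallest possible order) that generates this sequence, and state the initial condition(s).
Look for the lowest-order linear relation among consecutive terms.
Observation: p(n) - 3·p(n-1) - (3)·p(n-2) = 0 holds for the shown terms, and no order-1 relation p(n) = α·p(n-1) + β fits.
Check at n=3: 3·18 + (3)·4 = 66. ✓

p(n) = 3p(n-1) + 3p(n-2), p(0) = 2, p(1) = 4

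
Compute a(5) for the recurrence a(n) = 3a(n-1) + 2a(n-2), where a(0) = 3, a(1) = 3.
Computing the sequence terms:
3, 3, 15, 51, 183, 651

651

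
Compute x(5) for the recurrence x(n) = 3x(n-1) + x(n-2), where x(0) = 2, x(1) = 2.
Computing the sequence terms:
2, 2, 8, 26, 86, 284

284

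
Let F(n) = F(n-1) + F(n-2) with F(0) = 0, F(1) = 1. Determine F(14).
Computing the sequence terms:
0, 1, 1, 2, 3, 5, 8, 13, 21, 34, 55, 89, 144, 233, 377

377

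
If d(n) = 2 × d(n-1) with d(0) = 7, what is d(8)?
Computing step by step:
d(0) = 7
d(1) = 2 × 7 = 14
d(2) = 2 × 14 = 28
d(3) = 2 × 28 = 56
d(4) = 2 × 56 = 112
d(5) = 2 × 112 = 224
d(6) = 2 × 224 = 448
d(7) = 2 × 448 = 896
d(8) = 2 × 896 = 1792

1792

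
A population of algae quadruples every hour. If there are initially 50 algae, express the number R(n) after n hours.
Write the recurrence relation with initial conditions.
Each hour multiplies the count by 4, so the count after n hours depends only on the count after n-1 hours: R(n) = 4 × R(n-1). The starting count gives R(0) = 50.
Unrolling n times gives the closed form R(n) = 50 × 4ⁿ.

R(n) = 4 × R(n-1), R(0) = 50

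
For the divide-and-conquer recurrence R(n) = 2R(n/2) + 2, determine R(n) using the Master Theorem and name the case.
Master Theorem template: R(n) = a·R(n/b) + f(n).
Here: a=2, b=2, f(n)=2
Compute log_b(a) = log_2(2) = 1.
f(n) = 2 = O(n^(1-ε)) with ε = 1. Case 1: R(n) = Θ(n^log_b(a)) = Θ(n).

Case 1: R(n) = Θ(n)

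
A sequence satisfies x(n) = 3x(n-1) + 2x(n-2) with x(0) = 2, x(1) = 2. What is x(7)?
Computing the sequence terms:
2, 2, 10, 34, 122, 434, 1546, 5506

5506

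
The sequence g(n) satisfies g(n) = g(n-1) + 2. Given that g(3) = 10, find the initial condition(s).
g(3) = g(0) + 3·2, so g(0) = 10 - 6 = 4.

g(0) = 4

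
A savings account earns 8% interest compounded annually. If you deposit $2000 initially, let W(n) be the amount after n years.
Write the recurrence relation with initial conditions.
Each year the balance grows by 8%, i.e. is multiplied by 1 + 8/100 = 1.08, so W(n) = 1.08 × W(n-1). The initial deposit gives W(0) = 2000.
Unrolling gives the closed form W(n) = 2000 × (1.08)ⁿ.

W(n) = 1.08 × W(n-1), W(0) = 2000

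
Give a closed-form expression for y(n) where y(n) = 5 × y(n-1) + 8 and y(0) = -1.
Recurrence: y(n) = 5 × y(n-1) + 8, initial: y(0) = -1.
Try y(n) = A·5ⁿ + C. Substituting: A·5ⁿ + C = 5(A·5ⁿ⁻¹ + C) + 8 = A·5ⁿ + 5C + 8, so C = 5C + 8, giving C = -2. Then y(0) = A - 2 = -1 gives A = 1.

y(n) = 5ⁿ - 2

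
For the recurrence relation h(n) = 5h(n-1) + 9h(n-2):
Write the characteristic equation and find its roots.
Substitute h(n) = rⁿ and divide through by rⁿ⁻²: r² - 5r - 9 = 0
Discriminant: 5² + 4·9 = 61, not a perfect square, so by the quadratic formula r = (5 ± √61)/2.
General solution: h(n) = A·r₁ⁿ + B·r₂ⁿ where r₁,r₂ = (5 ± √61)/2

Characteristic: r² - 5r - 9 = 0, Roots: r = (5 ± √61)/2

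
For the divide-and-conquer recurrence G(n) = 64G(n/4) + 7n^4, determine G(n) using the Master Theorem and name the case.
Master Theorem template: G(n) = a·G(n/b) + f(n).
Here: a=64, b=4, f(n)=7n^4
Compute log_b(a) = log_4(64) = 3.
f(n) = 7n^4 = Ω(n^(3+ε)) with ε = 1, and the regularity condition holds (a·f(n/b) = (a/b^4)·f(n) with a/b^4 = 4^-1 < 1). Case 3: G(n) = Θ(f(n)) = Θ(n^4).

Case 3: G(n) = Θ(n^4)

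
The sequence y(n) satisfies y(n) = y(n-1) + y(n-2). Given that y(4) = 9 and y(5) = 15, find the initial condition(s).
Work backwards using y(k) = y(k+2) - y(k+1):
y(3) = y(5) - y(4) = 15 - 9 = 6
y(2) = y(4) - y(3) = 9 - 6 = 3
y(1) = y(3) - y(2) = 6 - 3 = 3
y(0) = y(2) - y(1) = 3 - 3 = 0

y(0) = 0, y(1) = 3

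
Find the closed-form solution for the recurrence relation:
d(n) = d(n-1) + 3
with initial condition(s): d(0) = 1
Recurrence: d(n) = d(n-1) + 3, initial: d(0) = 1.
Each step adds 3, so d(n) = d(0) + 3n = 3n + 1.

d(n) = 3n + 1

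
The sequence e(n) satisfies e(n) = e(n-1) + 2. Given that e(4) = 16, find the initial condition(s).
e(4) = e(0) + 4·2, so e(0) = 16 - 8 = 8.

e(0) = 8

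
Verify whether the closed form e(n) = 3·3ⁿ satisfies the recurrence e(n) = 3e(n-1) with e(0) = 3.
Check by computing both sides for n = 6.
From the recurrence with e(0) = 3:
  e(0) = 3, e(1) = 9, e(2) = 27, e(3) = 81, e(4) = 243, e(5) = 729, e(6) = 2187
  so the recurrence gives e(6) = 2187.
From the proposed closed form e(n) = 3·3ⁿ:
  e(6) = 2187.
Both sides give 2187 at n = 6, and the initial condition(s) match, so the closed form is consistent.

Yes, the closed form is correct.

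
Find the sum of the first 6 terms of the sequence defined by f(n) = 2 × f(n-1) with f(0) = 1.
Computing the sequence terms: 1, 2, 4, 8, 16, 32
Adding these values together:

63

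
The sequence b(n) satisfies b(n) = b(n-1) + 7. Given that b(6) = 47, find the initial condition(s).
b(6) = b(0) + 6·7, so b(0) = 47 - 42 = 5.

b(0) = 5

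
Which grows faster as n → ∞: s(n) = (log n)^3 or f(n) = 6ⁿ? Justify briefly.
Comparing growth rates:
Growth-rate hierarchy: log n ≺ any polynomial ≺ any exponential cⁿ (c>1) ≺ n! ≺ nⁿ.
exponential base 6 dominates polylogarithmic (log n)^3 asymptotically.

f(n) grows faster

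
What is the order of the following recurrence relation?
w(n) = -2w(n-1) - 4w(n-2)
The order is the largest lag k for which w(n-k) appears. Here the deepest term is w(n-2), so the order is 2.

Order 2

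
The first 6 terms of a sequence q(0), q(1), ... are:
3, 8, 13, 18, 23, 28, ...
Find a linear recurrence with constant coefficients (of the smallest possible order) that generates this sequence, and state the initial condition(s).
Look for the lowest-order linear relation among consecutive terms.
Observation: consecutive differences are constant (= 5).
Check at n=2: 1·8 + 5 = 13. ✓

q(n) = q(n-1) + 5, q(0) = 3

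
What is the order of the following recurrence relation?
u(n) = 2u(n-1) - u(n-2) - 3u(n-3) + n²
The order is the largest lag k for which u(n-k) appears. Here the deepest term is u(n-3) (the n² term is non-homogeneous and does not affect the order), so the order is 3.

Order 3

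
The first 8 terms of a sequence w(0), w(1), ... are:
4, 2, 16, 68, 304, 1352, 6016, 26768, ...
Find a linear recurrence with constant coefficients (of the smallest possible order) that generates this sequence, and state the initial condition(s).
Look for the lowest-order linear relation among consecutive terms.
Observation: w(n) - 4·w(n-1) - (2)·w(n-2) = 0 holds for the shown terms, and no order-1 relation w(n) = α·w(n-1) + β fits.
Check at n=3: 4·16 + (2)·2 = 68. ✓

w(n) = 4w(n-1) + 2w(n-2), w(0) = 4, w(1) = 2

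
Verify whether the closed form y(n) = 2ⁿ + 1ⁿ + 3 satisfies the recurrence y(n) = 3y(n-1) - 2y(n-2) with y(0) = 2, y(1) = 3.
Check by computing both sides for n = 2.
From the recurrence with y(0) = 2, y(1) = 3:
  y(0) = 2, y(1) = 3, y(2) = 5
  so the recurrence gives y(2) = 5.
From the proposed closed form y(n) = 2ⁿ + 1ⁿ + 3:
  y(2) = 8.
The recurrence gives 5 but the closed form gives 8, so the closed form does not satisfy the recurrence.

No, the closed form is incorrect.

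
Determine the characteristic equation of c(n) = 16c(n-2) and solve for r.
Substitute c(n) = rⁿ and divide through by rⁿ⁻²: r² - 16 = 0
Factor: (r - 4)(r + 4) = 0, so r = 4, -4.
General solution: c(n) = A·4ⁿ + B·(-4)ⁿ

Characteristic: r² - 16 = 0, Roots: r = 4, -4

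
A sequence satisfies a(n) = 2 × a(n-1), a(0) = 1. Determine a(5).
Computing step by step:
a(0) = 1
a(1) = 2 × 1 = 2
a(2) = 2 × 2 = 4
a(3) = 2 × 4 = 8
a(4) = 2 × 8 = 16
a(5) = 2 × 16 = 32

32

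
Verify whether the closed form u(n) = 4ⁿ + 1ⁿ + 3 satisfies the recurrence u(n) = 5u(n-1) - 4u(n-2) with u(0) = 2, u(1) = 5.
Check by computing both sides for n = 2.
From the recurrence with u(0) = 2, u(1) = 5:
  u(0) = 2, u(1) = 5, u(2) = 17
  so the recurrence gives u(2) = 17.
From the proposed closed form u(n) = 4ⁿ + 1ⁿ + 3:
  u(2) = 20.
The recurrence gives 17 but the closed form gives 20, so the closed form does not satisfy the recurrence.

No, the closed form is incorrect.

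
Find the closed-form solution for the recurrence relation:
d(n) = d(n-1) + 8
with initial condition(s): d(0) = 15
Recurrence: d(n) = d(n-1) + 8, initial: d(0) = 15.
Each step adds 8, so d(n) = d(0) + 8n = 8n + 15.

d(n) = 8n + 15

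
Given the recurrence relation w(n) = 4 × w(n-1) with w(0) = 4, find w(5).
Computing step by step:
w(0) = 4
w(1) = 4 × 4 = 16
w(2) = 4 × 16 = 64
w(3) = 4 × 64 = 256
w(4) = 4 × 256 = 1024
w(5) = 4 × 1024 = 4096

4096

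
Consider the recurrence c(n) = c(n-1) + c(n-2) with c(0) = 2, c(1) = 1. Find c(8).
Computing the sequence terms:
2, 1, 3, 4, 7, 11, 18, 29, 47

47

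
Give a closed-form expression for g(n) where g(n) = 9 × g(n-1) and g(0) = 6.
Recurrence: g(n) = 9 × g(n-1), initial: g(0) = 6.
Each term is 9 times the previous, so this is geometric with ratio 9. After n steps: g(n) = g(0)·9ⁿ = 6·9ⁿ.

g(n) = 6·9ⁿ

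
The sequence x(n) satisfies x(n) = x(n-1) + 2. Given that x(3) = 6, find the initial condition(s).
x(3) = x(0) + 3·2, so x(0) = 6 - 6 = 0.

x(0) = 0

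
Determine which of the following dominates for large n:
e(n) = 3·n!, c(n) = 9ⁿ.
Comparing growth rates:
Growth-rate hierarchy: log n ≺ any polynomial ≺ any exponential cⁿ (c>1) ≺ n! ≺ nⁿ.
factorial dominates exponential base 9 asymptotically.

e(n) grows faster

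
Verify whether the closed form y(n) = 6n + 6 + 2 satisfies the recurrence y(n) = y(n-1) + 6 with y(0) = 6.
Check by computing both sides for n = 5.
From the recurrence with y(0) = 6:
  y(0) = 6, y(1) = 12, y(2) = 18, y(3) = 24, y(4) = 30, y(5) = 36
  so the recurrence gives y(5) = 36.
From the proposed closed form y(n) = 6n + 6 + 2:
  y(5) = 38.
The recurrence gives 36 but the closed form gives 38, so the closed form does not satisfy the recurrence.

No, the closed form is incorrect.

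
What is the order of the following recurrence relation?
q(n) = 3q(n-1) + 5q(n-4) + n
The order is the largest lag k for which q(n-k) appears. Here the deepest term is q(n-4) (the n term is non-homogeneous and does not affect the order), so the order is 4.

Order 4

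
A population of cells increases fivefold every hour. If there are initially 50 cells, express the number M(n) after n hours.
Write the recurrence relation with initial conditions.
Each hour multiplies the count by 5, so the count after n hours depends only on the count after n-1 hours: M(n) = 5 × M(n-1). The starting count gives M(0) = 50.
Unrolling n times gives the closed form M(n) = 50 × 5ⁿ.

M(n) = 5 × M(n-1), M(0) = 50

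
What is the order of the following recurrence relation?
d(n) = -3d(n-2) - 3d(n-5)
The order is the largest lag k for which d(n-k) appears. Here the deepest term is d(n-5), so the order is 5.

Order 5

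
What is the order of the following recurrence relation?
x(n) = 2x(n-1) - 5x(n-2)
The order is the largest lag k for which x(n-k) appears. Here the deepest term is x(n-2), so the order is 2.

Order 2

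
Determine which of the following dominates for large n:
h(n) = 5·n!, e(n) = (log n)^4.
Comparing growth rates:
Growth-rate hierarchy: log n ≺ any polynomial ≺ any exponential cⁿ (c>1) ≺ n! ≺ nⁿ.
factorial dominates polylogarithmic (log n)^4 asymptotically.

h(n) grows faster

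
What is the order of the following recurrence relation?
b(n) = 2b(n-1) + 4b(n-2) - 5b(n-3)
The order is the largest lag k for which b(n-k) appears. Here the deepest term is b(n-3), so the order is 3.

Order 3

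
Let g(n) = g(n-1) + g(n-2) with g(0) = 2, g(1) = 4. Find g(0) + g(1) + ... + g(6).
Computing the sequence terms: 2, 4, 6, 10, 16, 26, 42
Adding these values together:

106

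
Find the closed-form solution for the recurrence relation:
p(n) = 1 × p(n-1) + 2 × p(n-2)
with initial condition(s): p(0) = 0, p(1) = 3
Recurrence: p(n) = 1 × p(n-1) + 2 × p(n-2), initial: p(0) = 0, p(1) = 3.
Characteristic equation: r² - 1r - 2 = 0, which factors as (r - 2)(r + 1) = 0, so r = 2, -1. General solution p(n) = A·2ⁿ + B·(-1)ⁿ. From p(0) = 0: A + B = 0. From p(1) = 3: 2A - 1B = 3. Solving gives A = 1, B = -1.

p(n) = 2ⁿ - (-1)ⁿ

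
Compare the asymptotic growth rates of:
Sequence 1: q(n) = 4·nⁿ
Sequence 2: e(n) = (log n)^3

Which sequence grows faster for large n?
Comparing growth rates:
Growth-rate hierarchy: log n ≺ any polynomial ≺ any exponential cⁿ (c>1) ≺ n! ≺ nⁿ.
super-exponential nⁿ dominates polylogarithmic (log n)^3 asymptotically.

q(n) grows faster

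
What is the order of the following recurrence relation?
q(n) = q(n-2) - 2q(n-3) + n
The order is the largest lag k for which q(n-k) appears. Here the deepest term is q(n-3) (the n term is non-homogeneous and does not affect the order), so the order is 3.

Order 3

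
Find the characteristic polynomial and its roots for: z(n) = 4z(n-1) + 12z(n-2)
Substitute z(n) = rⁿ and divide through by rⁿ⁻²: r² - 4r - 12 = 0
Factor: (r + 2)(r - 6) = 0, so r = -2, 6.
General solution: z(n) = A·(-2)ⁿ + B·6ⁿ

Characteristic: r² - 4r - 12 = 0, Roots: r = -2, 6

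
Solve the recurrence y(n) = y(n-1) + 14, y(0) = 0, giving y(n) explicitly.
Recurrence: y(n) = y(n-1) + 14, initial: y(0) = 0.
Each step adds 14, so y(n) = y(0) + 14n = 14n.

y(n) = 14n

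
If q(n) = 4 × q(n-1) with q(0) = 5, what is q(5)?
Computing step by step:
q(0) = 5
q(1) = 4 × 5 = 20
q(2) = 4 × 20 = 80
q(3) = 4 × 80 = 320
q(4) = 4 × 320 = 1280
q(5) = 4 × 1280 = 5120

5120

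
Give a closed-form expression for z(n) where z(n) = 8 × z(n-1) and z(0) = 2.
Recurrence: z(n) = 8 × z(n-1), initial: z(0) = 2.
Each term is 8 times the previous, so this is geometric with ratio 8. After n steps: z(n) = z(0)·8ⁿ = 2·8ⁿ.

z(n) = 2·8ⁿ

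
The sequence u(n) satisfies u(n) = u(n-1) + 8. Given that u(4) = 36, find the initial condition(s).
u(4) = u(0) + 4·8, so u(0) = 36 - 32 = 4.

u(0) = 4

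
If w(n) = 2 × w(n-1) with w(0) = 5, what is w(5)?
Computing step by step:
w(0) = 5
w(1) = 2 × 5 = 10
w(2) = 2 × 10 = 20
w(3) = 2 × 20 = 40
w(4) = 2 × 40 = 80
w(5) = 2 × 80 = 160

160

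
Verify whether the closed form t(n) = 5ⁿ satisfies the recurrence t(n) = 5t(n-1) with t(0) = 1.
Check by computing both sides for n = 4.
From the recurrence with t(0) = 1:
  t(0) = 1, t(1) = 5, t(2) = 25, t(3) = 125, t(4) = 625
  so the recurrence gives t(4) = 625.
From the proposed closed form t(n) = 5ⁿ:
  t(4) = 625.
Both sides give 625 at n = 4, and the initial condition(s) match, so the closed form is consistent.

Yes, the closed form is correct.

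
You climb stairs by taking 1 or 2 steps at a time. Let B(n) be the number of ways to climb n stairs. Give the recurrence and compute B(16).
Condition on the size of the last step (1 to 2): before it there were n-1, …, n-2 stairs climbed, and these cases are disjoint, so B(n) = B(n-1) + B(n-2) (Fibonacci-type sequence).
Initial conditions by direct count (compositions of i into parts ≤ 2): B(1) = 1; B(2) = 2.
Iterating the recurrence: B(3) = 3, B(4) = 5, B(5) = 8, B(6) = 13, B(7) = 21, B(8) = 34, B(9) = 55, B(10) = 89, B(11) = 144, B(12) = 233, B(13) = 377, B(14) = 610, B(15) = 987, B(16) = 1597.

B(n) = B(n-1) + B(n-2), B(1) = 1, B(2) = 2; B(16) = 1597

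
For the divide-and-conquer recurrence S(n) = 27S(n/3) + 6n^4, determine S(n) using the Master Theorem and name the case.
Master Theorem template: S(n) = a·S(n/b) + f(n).
Here: a=27, b=3, f(n)=6n^4
Compute log_b(a) = log_3(27) = 3.
f(n) = 6n^4 = Ω(n^(3+ε)) with ε = 1, and the regularity condition holds (a·f(n/b) = (a/b^4)·f(n) with a/b^4 = 3^-1 < 1). Case 3: S(n) = Θ(f(n)) = Θ(n^4).

Case 3: S(n) = Θ(n^4)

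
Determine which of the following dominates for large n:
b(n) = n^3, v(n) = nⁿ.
Comparing growth rates:
Growth-rate hierarchy: log n ≺ any polynomial ≺ any exponential cⁿ (c>1) ≺ n! ≺ nⁿ.
super-exponential nⁿ dominates polynomial degree 3 asymptotically.

v(n) grows faster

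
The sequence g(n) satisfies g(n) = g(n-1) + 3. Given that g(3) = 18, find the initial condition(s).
g(3) = g(0) + 3·3, so g(0) = 18 - 9 = 9.

g(0) = 9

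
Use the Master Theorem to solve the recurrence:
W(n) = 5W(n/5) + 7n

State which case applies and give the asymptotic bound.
Master Theorem template: W(n) = a·W(n/b) + f(n).
Here: a=5, b=5, f(n)=7n
Compute log_b(a) = log_5(5) = 1.
f(n) = 7n = Θ(n). Case 2: W(n) = Θ(n log n).

Case 2: W(n) = Θ(n log n)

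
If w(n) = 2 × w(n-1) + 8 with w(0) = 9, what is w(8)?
Computing step by step:
w(0) = 9
w(1) = 2 × 9 + 8 = 26
w(2) = 2 × 26 + 8 = 60
w(3) = 2 × 60 + 8 = 128
w(4) = 2 × 128 + 8 = 264
w(5) = 2 × 264 + 8 = 536
w(6) = 2 × 536 + 8 = 1080
w(7) = 2 × 1080 + 8 = 2168
w(8) = 2 × 2168 + 8 = 4344

4344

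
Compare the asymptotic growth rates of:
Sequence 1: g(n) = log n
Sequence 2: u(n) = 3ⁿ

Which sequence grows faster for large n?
Comparing growth rates:
Growth-rate hierarchy: log n ≺ any polynomial ≺ any exponential cⁿ (c>1) ≺ n! ≺ nⁿ.
exponential base 3 dominates logarithmic asymptotically.

u(n) grows faster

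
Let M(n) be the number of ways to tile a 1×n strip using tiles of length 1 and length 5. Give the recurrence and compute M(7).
Condition on the last tile: it has length 1 (leaving a 1×(n-1) strip) or length 5 (leaving a 1×(n-5) strip), so M(n) = M(n-1) + M(n-5) (order-5 linear recurrence).
For 0 ≤ i < 5 only unit tiles fit, so M(i) = 1.
Iterating the recurrence: M(5) = 2, M(6) = 3, M(7) = 4.

M(n) = M(n-1) + M(n-5), with M(i) = 1 for 0 ≤ i < 5; M(7) = 4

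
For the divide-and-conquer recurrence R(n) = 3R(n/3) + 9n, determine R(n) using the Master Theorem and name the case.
Master Theorem template: R(n) = a·R(n/b) + f(n).
Here: a=3, b=3, f(n)=9n
Compute log_b(a) = log_3(3) = 1.
f(n) = 9n = Θ(n). Case 2: R(n) = Θ(n log n).

Case 2: R(n) = Θ(n log n)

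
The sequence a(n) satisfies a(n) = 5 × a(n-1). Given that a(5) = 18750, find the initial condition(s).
In general a(n) = 5ⁿ · a(0). At n = 5: a(0) = a(5) / 5^5 = 18750 / 3125 = 6.

a(0) = 6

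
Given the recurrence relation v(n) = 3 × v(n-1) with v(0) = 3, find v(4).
Computing step by step:
v(0) = 3
v(1) = 3 × 3 = 9
v(2) = 3 × 9 = 27
v(3) = 3 × 27 = 81
v(4) = 3 × 81 = 243

243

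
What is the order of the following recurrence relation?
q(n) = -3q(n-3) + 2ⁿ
The order is the largest lag k for which q(n-k) appears. Here the deepest term is q(n-3) (the 2ⁿ term is non-homogeneous and does not affect the order), so the order is 3.

Order 3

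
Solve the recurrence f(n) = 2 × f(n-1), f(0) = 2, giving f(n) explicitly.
Recurrence: f(n) = 2 × f(n-1), initial: f(0) = 2.
Each term is 2 times the previous, so this is geometric with ratio 2. After n steps: f(n) = f(0)·2ⁿ = 2·2ⁿ.

f(n) = 2·2ⁿ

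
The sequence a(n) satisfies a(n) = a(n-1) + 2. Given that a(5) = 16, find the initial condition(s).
a(5) = a(0) + 5·2, so a(0) = 16 - 10 = 6.

a(0) = 6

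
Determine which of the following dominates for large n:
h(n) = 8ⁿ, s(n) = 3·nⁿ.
Comparing growth rates:
Growth-rate hierarchy: log n ≺ any polynomial ≺ any exponential cⁿ (c>1) ≺ n! ≺ nⁿ.
super-exponential nⁿ dominates exponential base 8 asymptotically.

s(n) grows faster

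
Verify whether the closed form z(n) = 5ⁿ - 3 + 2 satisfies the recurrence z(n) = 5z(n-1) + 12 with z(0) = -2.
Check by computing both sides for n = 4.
From the recurrence with z(0) = -2:
  z(0) = -2, z(1) = 2, z(2) = 22, z(3) = 122, z(4) = 622
  so the recurrence gives z(4) = 622.
From the proposed closed form z(n) = 5ⁿ - 3 + 2:
  z(4) = 624.
The recurrence gives 622 but the closed form gives 624, so the closed form does not satisfy the recurrence.

No, the closed form is incorrect.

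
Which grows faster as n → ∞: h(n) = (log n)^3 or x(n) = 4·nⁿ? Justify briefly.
Comparing growth rates:
Growth-rate hierarchy: log n ≺ any polynomial ≺ any exponential cⁿ (c>1) ≺ n! ≺ nⁿ.
super-exponential nⁿ dominates polylogarithmic (log n)^3 asymptotically.

x(n) grows faster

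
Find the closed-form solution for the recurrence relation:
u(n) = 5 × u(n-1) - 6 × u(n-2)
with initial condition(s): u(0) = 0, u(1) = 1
Recurrence: u(n) = 5 × u(n-1) - 6 × u(n-2), initial: u(0) = 0, u(1) = 1.
Characteristic equation: r² - 5r + 6 = 0, which factors as (r - 3)(r - 2) = 0, so r = 3, 2. General solution u(n) = A·3ⁿ + B·2ⁿ. From u(0) = 0: A + B = 0. From u(1) = 1: 3A + 2B = 1. Solving gives A = 1, B = -1.

u(n) = 3ⁿ - 2ⁿ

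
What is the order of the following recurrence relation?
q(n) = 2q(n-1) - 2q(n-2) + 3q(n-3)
The order is the largest lag k for which q(n-k) appears. Here the deepest term is q(n-3), so the order is 3.

Order 3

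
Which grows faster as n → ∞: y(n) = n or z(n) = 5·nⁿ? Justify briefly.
Comparing growth rates:
Growth-rate hierarchy: log n ≺ any polynomial ≺ any exponential cⁿ (c>1) ≺ n! ≺ nⁿ.
super-exponential nⁿ dominates polynomial degree 1 asymptotically.

z(n) grows faster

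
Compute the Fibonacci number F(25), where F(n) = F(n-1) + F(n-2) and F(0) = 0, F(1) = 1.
Computing the sequence terms:
0, 1, 1, 2, 3, 5, 8, 13, 21, 34, 55, 89, 144, 233, 377, 610, 987, 1597, 2584, 4181, 6765, 10946, 17711, 28657, 46368, 75025

75025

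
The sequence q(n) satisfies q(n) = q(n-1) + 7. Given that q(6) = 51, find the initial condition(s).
q(6) = q(0) + 6·7, so q(0) = 51 - 42 = 9.

q(0) = 9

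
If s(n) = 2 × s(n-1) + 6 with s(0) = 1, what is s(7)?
Computing step by step:
s(0) = 1
s(1) = 2 × 1 + 6 = 8
s(2) = 2 × 8 + 6 = 22
s(3) = 2 × 22 + 6 = 50
s(4) = 2 × 50 + 6 = 106
s(5) = 2 × 106 + 6 = 218
s(6) = 2 × 218 + 6 = 442
s(7) = 2 × 442 + 6 = 890

890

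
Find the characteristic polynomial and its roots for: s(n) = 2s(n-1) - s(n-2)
Substitute s(n) = rⁿ and divide through by rⁿ⁻²: r² - 2r + 1 = 0
Factor: (r - 1)² = 0, so r = 1 (double root).
General solution: s(n) = (A + Bn)·1ⁿ

Characteristic: r² - 2r + 1 = 0, Roots: r = 1 (double root)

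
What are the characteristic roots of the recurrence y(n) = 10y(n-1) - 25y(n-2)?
Substitute y(n) = rⁿ and divide through by rⁿ⁻²: r² - 10r + 25 = 0
Factor: (r - 5)² = 0, so r = 5 (double root).
General solution: y(n) = (A + Bn)·5ⁿ

Characteristic: r² - 10r + 25 = 0, Roots: r = 5 (double root)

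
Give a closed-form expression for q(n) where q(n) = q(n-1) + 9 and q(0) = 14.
Recurrence: q(n) = q(n-1) + 9, initial: q(0) = 14.
Each step adds 9, so q(n) = q(0) + 9n = 9n + 14.

q(n) = 9n + 14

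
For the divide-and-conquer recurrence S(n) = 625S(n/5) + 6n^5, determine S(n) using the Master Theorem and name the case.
Master Theorem template: S(n) = a·S(n/b) + f(n).
Here: a=625, b=5, f(n)=6n^5
Compute log_b(a) = log_5(625) = 4.
f(n) = 6n^5 = Ω(n^(4+ε)) with ε = 1, and the regularity condition holds (a·f(n/b) = (a/b^5)·f(n) with a/b^5 = 5^-1 < 1). Case 3: S(n) = Θ(f(n)) = Θ(n^5).

Case 3: S(n) = Θ(n^5)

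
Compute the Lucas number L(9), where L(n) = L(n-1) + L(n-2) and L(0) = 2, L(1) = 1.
Computing the sequence terms:
2, 1, 3, 4, 7, 11, 18, 29, 47, 76

76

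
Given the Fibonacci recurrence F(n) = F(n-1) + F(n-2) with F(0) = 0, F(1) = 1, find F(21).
Computing the sequence terms:
0, 1, 1, 2, 3, 5, 8, 13, 21, 34, 55, 89, 144, 233, 377, 610, 987, 1597, 2584, 4181, 6765, 10946

10946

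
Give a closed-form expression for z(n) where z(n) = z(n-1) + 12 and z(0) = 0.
Recurrence: z(n) = z(n-1) + 12, initial: z(0) = 0.
Each step adds 12, so z(n) = z(0) + 12n = 12n.

z(n) = 12n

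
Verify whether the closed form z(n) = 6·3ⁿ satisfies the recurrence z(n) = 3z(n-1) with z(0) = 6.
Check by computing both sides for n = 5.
From the recurrence with z(0) = 6:
  z(0) = 6, z(1) = 18, z(2) = 54, z(3) = 162, z(4) = 486, z(5) = 1458
  so the recurrence gives z(5) = 1458.
From the proposed closed form z(n) = 6·3ⁿ:
  z(5) = 1458.
Both sides give 1458 at n = 5, and the initial condition(s) match, so the closed form is consistent.

Yes, the closed form is correct.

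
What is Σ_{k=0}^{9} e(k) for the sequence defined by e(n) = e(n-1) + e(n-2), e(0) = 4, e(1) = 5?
Computing the sequence terms: 4, 5, 9, 14, 23, 37, 60, 97, 157, 254
Adding these values together:

660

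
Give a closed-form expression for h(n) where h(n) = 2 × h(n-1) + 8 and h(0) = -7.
Recurrence: h(n) = 2 × h(n-1) + 8, initial: h(0) = -7.
Try h(n) = A·2ⁿ + C. Substituting: A·2ⁿ + C = 2(A·2ⁿ⁻¹ + C) + 8 = A·2ⁿ + 2C + 8, so C = 2C + 8, giving C = -8. Then h(0) = A - 8 = -7 gives A = 1.

h(n) = 2ⁿ - 8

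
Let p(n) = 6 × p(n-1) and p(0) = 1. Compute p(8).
Computing step by step:
p(0) = 1
p(1) = 6 × 1 = 6
p(2) = 6 × 6 = 36
p(3) = 6 × 36 = 216
p(4) = 6 × 216 = 1296
p(5) = 6 × 1296 = 7776
p(6) = 6 × 7776 = 46656
p(7) = 6 × 46656 = 279936
p(8) = 6 × 279936 = 1679616

1679616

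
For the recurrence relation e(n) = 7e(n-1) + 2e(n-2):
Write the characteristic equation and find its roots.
Substitute e(n) = rⁿ and divide through by rⁿ⁻²: r² - 7r - 2 = 0
Discriminant: 7² + 4·2 = 57, not a perfect square, so by the quadratic formula r = (7 ± √57)/2.
General solution: e(n) = A·r₁ⁿ + B·r₂ⁿ where r₁,r₂ = (7 ± √57)/2

Characteristic: r² - 7r - 2 = 0, Roots: r = (7 ± √57)/2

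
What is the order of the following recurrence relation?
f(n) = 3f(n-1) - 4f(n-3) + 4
The order is the largest lag k for which f(n-k) appears. Here the deepest term is f(n-3) (the 4 term is non-homogeneous and does not affect the order), so the order is 3.

Order 3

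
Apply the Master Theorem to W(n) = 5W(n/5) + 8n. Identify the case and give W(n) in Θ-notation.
Master Theorem template: W(n) = a·W(n/b) + f(n).
Here: a=5, b=5, f(n)=8n
Compute log_b(a) = log_5(5) = 1.
f(n) = 8n = Θ(n). Case 2: W(n) = Θ(n log n).

Case 2: W(n) = Θ(n log n)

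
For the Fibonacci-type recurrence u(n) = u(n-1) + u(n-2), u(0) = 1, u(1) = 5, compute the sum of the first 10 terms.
Computing the sequence terms: 1, 5, 6, 11, 17, 28, 45, 73, 118, 191
Adding these values together:

495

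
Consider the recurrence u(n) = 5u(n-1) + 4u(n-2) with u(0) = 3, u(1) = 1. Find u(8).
Computing the sequence terms:
3, 1, 17, 89, 513, 2921, 16657, 94969, 541473

541473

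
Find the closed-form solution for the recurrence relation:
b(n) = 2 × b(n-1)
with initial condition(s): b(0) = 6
Recurrence: b(n) = 2 × b(n-1), initial: b(0) = 6.
Each term is 2 times the previous, so this is geometric with ratio 2. After n steps: b(n) = b(0)·2ⁿ = 6·2ⁿ.

b(n) = 6·2ⁿ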